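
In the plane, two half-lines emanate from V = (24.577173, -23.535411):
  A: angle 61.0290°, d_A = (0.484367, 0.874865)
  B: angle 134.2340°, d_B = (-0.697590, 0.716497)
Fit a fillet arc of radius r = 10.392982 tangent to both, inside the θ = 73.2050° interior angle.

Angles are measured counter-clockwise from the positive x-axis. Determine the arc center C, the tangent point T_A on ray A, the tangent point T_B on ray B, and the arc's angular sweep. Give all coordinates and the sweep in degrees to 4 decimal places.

bisector direction at 97.6315° = (-0.132801,0.991143)
center distance |VC| = r/sin(θ/2) = 10.392982/sin(36.6025°) = 17.430288
C = V + |VC|·bis = (22.2624,-6.2595)
T_A = V + ((C−V)·d_A)·d_A = V + 13.9929·d_A = (31.3549,-11.2935)
T_B = V + ((C−V)·d_B)·d_B = V + 13.9929·d_B = (14.8159,-13.5096)
sweep = 180° − θ = 106.7950°

center=(22.2624,-6.2595) T_A=(31.3549,-11.2935) T_B=(14.8159,-13.5096) sweep=106.7950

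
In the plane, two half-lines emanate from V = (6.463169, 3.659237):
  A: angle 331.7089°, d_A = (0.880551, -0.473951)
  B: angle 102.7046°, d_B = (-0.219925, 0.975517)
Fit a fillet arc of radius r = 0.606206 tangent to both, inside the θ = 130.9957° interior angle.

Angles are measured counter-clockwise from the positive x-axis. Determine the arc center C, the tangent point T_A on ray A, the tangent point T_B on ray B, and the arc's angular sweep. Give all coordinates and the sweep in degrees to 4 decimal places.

center=(6.9938,4.0621) T_A=(6.7065,3.5283) T_B=(6.4024,3.9288) sweep=49.0043

bisector direction at 37.2068° = (0.796459,0.604693)
center distance |VC| = r/sin(θ/2) = 0.606206/sin(65.4978°) = 0.666200
C = V + |VC|·bis = (6.9938,4.0621)
T_A = V + ((C−V)·d_A)·d_A = V + 0.2763·d_A = (6.7065,3.5283)
T_B = V + ((C−V)·d_B)·d_B = V + 0.2763·d_B = (6.4024,3.9288)
sweep = 180° − θ = 49.0043°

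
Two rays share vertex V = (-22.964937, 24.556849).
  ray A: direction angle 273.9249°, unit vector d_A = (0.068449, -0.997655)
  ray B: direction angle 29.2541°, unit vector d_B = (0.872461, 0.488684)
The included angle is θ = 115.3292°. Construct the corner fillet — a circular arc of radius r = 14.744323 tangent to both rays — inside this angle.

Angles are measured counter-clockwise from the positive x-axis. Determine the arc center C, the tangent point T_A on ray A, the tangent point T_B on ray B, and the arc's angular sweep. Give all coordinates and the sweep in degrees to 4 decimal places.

bisector direction at 331.5895° = (0.879561,-0.475785)
center distance |VC| = r/sin(θ/2) = 14.744323/sin(57.6646°) = 17.450317
C = V + |VC|·bis = (-7.6163,16.2542)
T_A = V + ((C−V)·d_A)·d_A = V + 9.3337·d_A = (-22.3261,15.2450)
T_B = V + ((C−V)·d_B)·d_B = V + 9.3337·d_B = (-14.8216,29.1181)
sweep = 180° − θ = 64.6708°

center=(-7.6163,16.2542) T_A=(-22.3261,15.2450) T_B=(-14.8216,29.1181) sweep=64.6708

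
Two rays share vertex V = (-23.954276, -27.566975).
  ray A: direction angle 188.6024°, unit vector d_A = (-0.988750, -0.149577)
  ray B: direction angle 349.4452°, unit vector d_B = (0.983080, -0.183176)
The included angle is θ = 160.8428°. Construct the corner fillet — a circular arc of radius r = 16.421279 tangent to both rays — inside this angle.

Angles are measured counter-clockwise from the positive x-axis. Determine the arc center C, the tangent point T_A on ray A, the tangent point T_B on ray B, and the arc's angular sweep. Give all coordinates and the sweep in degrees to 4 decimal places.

center=(-24.2380,-44.2180) T_A=(-26.6942,-27.9815) T_B=(-21.2300,-28.0746) sweep=19.1572

bisector direction at 269.0238° = (-0.017037,-0.999855)
center distance |VC| = r/sin(θ/2) = 16.421279/sin(80.4214°) = 16.653457
C = V + |VC|·bis = (-24.2380,-44.2180)
T_A = V + ((C−V)·d_A)·d_A = V + 2.7711·d_A = (-26.6942,-27.9815)
T_B = V + ((C−V)·d_B)·d_B = V + 2.7711·d_B = (-21.2300,-28.0746)
sweep = 180° − θ = 19.1572°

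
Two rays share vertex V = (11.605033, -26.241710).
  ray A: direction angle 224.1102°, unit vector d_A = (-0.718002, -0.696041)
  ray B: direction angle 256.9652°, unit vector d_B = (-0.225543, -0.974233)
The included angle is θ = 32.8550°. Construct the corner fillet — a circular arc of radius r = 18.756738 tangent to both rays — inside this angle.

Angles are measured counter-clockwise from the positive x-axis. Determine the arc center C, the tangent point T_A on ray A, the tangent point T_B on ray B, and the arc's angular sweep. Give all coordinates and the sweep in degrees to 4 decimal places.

center=(-21.0168,-83.9892) T_A=(-34.0723,-70.5219) T_B=(-2.7434,-88.2197) sweep=147.1450

bisector direction at 240.5377° = (-0.491851,-0.870680)
center distance |VC| = r/sin(θ/2) = 18.756738/sin(16.4275°) = 66.324662
C = V + |VC|·bis = (-21.0168,-83.9892)
T_A = V + ((C−V)·d_A)·d_A = V + 63.6172·d_A = (-34.0723,-70.5219)
T_B = V + ((C−V)·d_B)·d_B = V + 63.6172·d_B = (-2.7434,-88.2197)
sweep = 180° − θ = 147.1450°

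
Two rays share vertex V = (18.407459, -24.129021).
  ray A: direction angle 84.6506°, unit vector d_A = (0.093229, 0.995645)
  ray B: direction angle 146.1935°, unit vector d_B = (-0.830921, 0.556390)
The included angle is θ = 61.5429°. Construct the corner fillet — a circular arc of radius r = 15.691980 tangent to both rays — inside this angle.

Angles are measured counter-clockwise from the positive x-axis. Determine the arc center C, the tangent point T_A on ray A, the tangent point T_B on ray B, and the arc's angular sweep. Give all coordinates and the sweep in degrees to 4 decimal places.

center=(5.2407,3.5725) T_A=(20.8644,2.1096) T_B=(-3.4901,-9.4663) sweep=118.4571

bisector direction at 115.4221° = (-0.429283,0.903170)
center distance |VC| = r/sin(θ/2) = 15.691980/sin(30.7715°) = 30.671475
C = V + |VC|·bis = (5.2407,3.5725)
T_A = V + ((C−V)·d_A)·d_A = V + 26.3534·d_A = (20.8644,2.1096)
T_B = V + ((C−V)·d_B)·d_B = V + 26.3534·d_B = (-3.4901,-9.4663)
sweep = 180° − θ = 118.4571°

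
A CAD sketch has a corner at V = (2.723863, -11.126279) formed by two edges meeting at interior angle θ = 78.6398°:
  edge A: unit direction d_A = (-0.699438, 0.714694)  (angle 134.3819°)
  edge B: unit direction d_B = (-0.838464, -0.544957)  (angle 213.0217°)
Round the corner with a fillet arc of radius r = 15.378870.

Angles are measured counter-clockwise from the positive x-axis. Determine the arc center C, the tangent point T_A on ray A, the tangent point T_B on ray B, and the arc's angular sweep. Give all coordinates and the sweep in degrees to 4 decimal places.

center=(-21.4000,-8.4638) T_A=(-10.4088,2.2928) T_B=(-13.0191,-21.3584) sweep=101.3602

bisector direction at 173.7018° = (-0.993964,0.109703)
center distance |VC| = r/sin(θ/2) = 15.378870/sin(39.3199°) = 24.270306
C = V + |VC|·bis = (-21.4000,-8.4638)
T_A = V + ((C−V)·d_A)·d_A = V + 18.7760·d_A = (-10.4088,2.2928)
T_B = V + ((C−V)·d_B)·d_B = V + 18.7760·d_B = (-13.0191,-21.3584)
sweep = 180° − θ = 101.3602°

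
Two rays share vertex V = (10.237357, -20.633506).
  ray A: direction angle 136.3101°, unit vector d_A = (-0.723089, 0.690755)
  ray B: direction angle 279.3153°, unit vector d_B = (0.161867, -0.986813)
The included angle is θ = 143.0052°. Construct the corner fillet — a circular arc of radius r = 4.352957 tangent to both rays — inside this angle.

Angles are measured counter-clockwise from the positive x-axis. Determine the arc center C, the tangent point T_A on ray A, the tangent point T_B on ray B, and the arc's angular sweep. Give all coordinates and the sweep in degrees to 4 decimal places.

bisector direction at 207.8127° = (-0.884478,-0.466583)
center distance |VC| = r/sin(θ/2) = 4.352957/sin(71.5026°) = 4.590090
C = V + |VC|·bis = (6.1775,-22.7752)
T_A = V + ((C−V)·d_A)·d_A = V + 1.4563·d_A = (9.1844,-19.6276)
T_B = V + ((C−V)·d_B)·d_B = V + 1.4563·d_B = (10.4731,-22.0706)
sweep = 180° − θ = 36.9948°

center=(6.1775,-22.7752) T_A=(9.1844,-19.6276) T_B=(10.4731,-22.0706) sweep=36.9948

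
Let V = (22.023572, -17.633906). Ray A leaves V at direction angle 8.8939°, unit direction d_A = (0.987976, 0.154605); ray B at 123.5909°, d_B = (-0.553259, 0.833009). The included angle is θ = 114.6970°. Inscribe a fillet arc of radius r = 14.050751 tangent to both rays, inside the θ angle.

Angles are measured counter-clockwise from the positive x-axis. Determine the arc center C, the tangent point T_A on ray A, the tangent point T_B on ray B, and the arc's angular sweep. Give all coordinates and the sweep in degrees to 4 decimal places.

bisector direction at 66.2424° = (0.402868,0.915258)
center distance |VC| = r/sin(θ/2) = 14.050751/sin(57.3485°) = 16.687991
C = V + |VC|·bis = (28.7466,-2.3601)
T_A = V + ((C−V)·d_A)·d_A = V + 9.0036·d_A = (30.9190,-16.2419)
T_B = V + ((C−V)·d_B)·d_B = V + 9.0036·d_B = (17.0422,-10.1338)
sweep = 180° − θ = 65.3030°

center=(28.7466,-2.3601) T_A=(30.9190,-16.2419) T_B=(17.0422,-10.1338) sweep=65.3030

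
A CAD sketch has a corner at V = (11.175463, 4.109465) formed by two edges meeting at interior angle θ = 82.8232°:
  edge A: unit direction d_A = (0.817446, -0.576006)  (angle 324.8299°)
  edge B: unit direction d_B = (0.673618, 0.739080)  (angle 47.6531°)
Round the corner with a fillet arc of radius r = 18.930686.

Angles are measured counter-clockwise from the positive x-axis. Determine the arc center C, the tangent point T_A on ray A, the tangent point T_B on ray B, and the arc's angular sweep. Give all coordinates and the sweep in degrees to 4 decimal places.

center=(39.6252,7.2209) T_A=(28.7210,-8.2539) T_B=(25.6339,19.9730) sweep=97.1768

bisector direction at 6.2415° = (0.994072,0.108719)
center distance |VC| = r/sin(θ/2) = 18.930686/sin(41.4116°) = 28.619387
C = V + |VC|·bis = (39.6252,7.2209)
T_A = V + ((C−V)·d_A)·d_A = V + 21.4639·d_A = (28.7210,-8.2539)
T_B = V + ((C−V)·d_B)·d_B = V + 21.4639·d_B = (25.6339,19.9730)
sweep = 180° − θ = 97.1768°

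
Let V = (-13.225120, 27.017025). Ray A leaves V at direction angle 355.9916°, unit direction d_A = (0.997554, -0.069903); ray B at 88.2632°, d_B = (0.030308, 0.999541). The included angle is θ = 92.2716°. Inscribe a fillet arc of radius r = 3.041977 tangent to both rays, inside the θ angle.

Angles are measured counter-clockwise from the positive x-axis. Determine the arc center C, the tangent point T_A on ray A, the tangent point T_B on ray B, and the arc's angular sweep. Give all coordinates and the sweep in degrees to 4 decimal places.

center=(-10.0959,29.8472) T_A=(-10.3086,26.8127) T_B=(-13.1365,29.9394) sweep=87.7284

bisector direction at 42.1274° = (0.741655,0.670781)
center distance |VC| = r/sin(θ/2) = 3.041977/sin(46.1358°) = 4.219200
C = V + |VC|·bis = (-10.0959,29.8472)
T_A = V + ((C−V)·d_A)·d_A = V + 2.9237·d_A = (-10.3086,26.8127)
T_B = V + ((C−V)·d_B)·d_B = V + 2.9237·d_B = (-13.1365,29.9394)
sweep = 180° − θ = 87.7284°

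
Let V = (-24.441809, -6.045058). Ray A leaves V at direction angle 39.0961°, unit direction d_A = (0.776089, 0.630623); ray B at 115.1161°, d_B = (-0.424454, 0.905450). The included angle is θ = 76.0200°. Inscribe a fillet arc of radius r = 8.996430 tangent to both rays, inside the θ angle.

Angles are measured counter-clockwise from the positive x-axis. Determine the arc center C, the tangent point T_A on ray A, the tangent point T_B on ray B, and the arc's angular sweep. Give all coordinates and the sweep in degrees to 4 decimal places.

center=(-21.1818,8.1959) T_A=(-15.5084,1.2139) T_B=(-29.3276,4.3774) sweep=103.9800

bisector direction at 77.1061° = (0.223146,0.974785)
center distance |VC| = r/sin(θ/2) = 8.996430/sin(38.0100°) = 14.609361
C = V + |VC|·bis = (-21.1818,8.1959)
T_A = V + ((C−V)·d_A)·d_A = V + 11.5108·d_A = (-15.5084,1.2139)
T_B = V + ((C−V)·d_B)·d_B = V + 11.5108·d_B = (-29.3276,4.3774)
sweep = 180° − θ = 103.9800°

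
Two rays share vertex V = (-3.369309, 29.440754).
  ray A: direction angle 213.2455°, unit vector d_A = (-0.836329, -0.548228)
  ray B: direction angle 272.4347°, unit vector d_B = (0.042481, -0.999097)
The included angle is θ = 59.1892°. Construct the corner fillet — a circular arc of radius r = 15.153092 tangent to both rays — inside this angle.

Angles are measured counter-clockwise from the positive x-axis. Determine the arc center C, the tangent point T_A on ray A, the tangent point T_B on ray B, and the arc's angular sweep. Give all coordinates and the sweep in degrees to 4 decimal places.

center=(-17.3753,2.1410) T_A=(-25.6827,14.8140) T_B=(-2.2359,2.7847) sweep=120.8108

bisector direction at 242.8401° = (-0.456475,-0.889736)
center distance |VC| = r/sin(θ/2) = 15.153092/sin(29.5946°) = 30.682976
C = V + |VC|·bis = (-17.3753,2.1410)
T_A = V + ((C−V)·d_A)·d_A = V + 26.6801·d_A = (-25.6827,14.8140)
T_B = V + ((C−V)·d_B)·d_B = V + 26.6801·d_B = (-2.2359,2.7847)
sweep = 180° − θ = 120.8108°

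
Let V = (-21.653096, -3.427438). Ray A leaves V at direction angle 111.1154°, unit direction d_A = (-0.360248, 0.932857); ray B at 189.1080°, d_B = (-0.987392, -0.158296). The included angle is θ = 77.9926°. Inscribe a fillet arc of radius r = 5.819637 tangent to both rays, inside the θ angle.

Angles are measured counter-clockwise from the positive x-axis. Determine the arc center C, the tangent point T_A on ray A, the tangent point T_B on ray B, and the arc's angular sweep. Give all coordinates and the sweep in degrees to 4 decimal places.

bisector direction at 150.1117° = (-0.866999,0.498311)
center distance |VC| = r/sin(θ/2) = 5.819637/sin(38.9963°) = 9.248232
C = V + |VC|·bis = (-29.6713,1.1811)
T_A = V + ((C−V)·d_A)·d_A = V + 7.1876·d_A = (-24.2424,3.2776)
T_B = V + ((C−V)·d_B)·d_B = V + 7.1876·d_B = (-28.7501,-4.5652)
sweep = 180° − θ = 102.0074°

center=(-29.6713,1.1811) T_A=(-24.2424,3.2776) T_B=(-28.7501,-4.5652) sweep=102.0074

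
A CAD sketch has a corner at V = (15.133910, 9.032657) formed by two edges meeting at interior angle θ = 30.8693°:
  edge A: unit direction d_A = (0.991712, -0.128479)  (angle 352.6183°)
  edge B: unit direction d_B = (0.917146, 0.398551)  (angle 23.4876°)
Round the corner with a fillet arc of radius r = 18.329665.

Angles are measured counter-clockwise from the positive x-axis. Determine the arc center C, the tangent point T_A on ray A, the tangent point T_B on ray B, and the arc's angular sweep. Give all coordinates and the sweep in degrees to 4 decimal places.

bisector direction at 8.0530° = (0.990139,0.140088)
center distance |VC| = r/sin(θ/2) = 18.329665/sin(15.4346°) = 68.872496
C = V + |VC|·bis = (83.3273,18.6809)
T_A = V + ((C−V)·d_A)·d_A = V + 66.3886·d_A = (80.9723,0.5031)
T_B = V + ((C−V)·d_B)·d_B = V + 66.3886·d_B = (76.0220,35.4919)
sweep = 180° − θ = 149.1307°

center=(83.3273,18.6809) T_A=(80.9723,0.5031) T_B=(76.0220,35.4919) sweep=149.1307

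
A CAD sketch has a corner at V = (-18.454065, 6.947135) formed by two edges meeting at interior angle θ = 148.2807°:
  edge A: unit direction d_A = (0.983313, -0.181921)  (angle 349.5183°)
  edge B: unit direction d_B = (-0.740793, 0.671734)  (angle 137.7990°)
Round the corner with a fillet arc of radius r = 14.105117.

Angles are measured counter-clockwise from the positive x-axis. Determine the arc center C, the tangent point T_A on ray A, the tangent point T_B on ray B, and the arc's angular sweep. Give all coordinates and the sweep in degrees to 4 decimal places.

bisector direction at 63.6587° = (0.443718,0.896166)
center distance |VC| = r/sin(θ/2) = 14.105117/sin(74.1403°) = 14.663290
C = V + |VC|·bis = (-11.9477,20.0879)
T_A = V + ((C−V)·d_A)·d_A = V + 4.0072·d_A = (-14.5137,6.2181)
T_B = V + ((C−V)·d_B)·d_B = V + 4.0072·d_B = (-21.4226,9.6389)
sweep = 180° − θ = 31.7193°

center=(-11.9477,20.0879) T_A=(-14.5137,6.2181) T_B=(-21.4226,9.6389) sweep=31.7193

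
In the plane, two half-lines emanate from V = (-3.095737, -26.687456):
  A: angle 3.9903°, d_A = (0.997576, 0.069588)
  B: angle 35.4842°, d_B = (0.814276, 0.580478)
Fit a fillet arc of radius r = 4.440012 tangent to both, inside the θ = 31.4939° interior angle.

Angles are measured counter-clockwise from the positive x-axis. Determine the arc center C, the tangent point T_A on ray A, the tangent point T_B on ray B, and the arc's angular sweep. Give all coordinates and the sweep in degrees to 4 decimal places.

center=(12.3034,-21.1625) T_A=(12.6124,-25.5917) T_B=(9.7261,-17.5471) sweep=148.5061

bisector direction at 19.7372° = (0.941251,0.337707)
center distance |VC| = r/sin(θ/2) = 4.440012/sin(15.7470°) = 16.360311
C = V + |VC|·bis = (12.3034,-21.1625)
T_A = V + ((C−V)·d_A)·d_A = V + 15.7463·d_A = (12.6124,-25.5917)
T_B = V + ((C−V)·d_B)·d_B = V + 15.7463·d_B = (9.7261,-17.5471)
sweep = 180° − θ = 148.5061°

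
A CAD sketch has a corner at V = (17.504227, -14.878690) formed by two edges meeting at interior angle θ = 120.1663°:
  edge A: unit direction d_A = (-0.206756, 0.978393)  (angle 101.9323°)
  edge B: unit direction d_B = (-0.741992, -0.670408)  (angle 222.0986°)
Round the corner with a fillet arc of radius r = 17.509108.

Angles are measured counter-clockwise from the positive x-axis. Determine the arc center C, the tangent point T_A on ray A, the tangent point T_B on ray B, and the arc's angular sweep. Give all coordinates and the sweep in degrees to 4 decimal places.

bisector direction at 162.0155° = (-0.951140,0.308761)
center distance |VC| = r/sin(θ/2) = 17.509108/sin(60.0832°) = 20.200872
C = V + |VC|·bis = (-1.7096,-8.6415)
T_A = V + ((C−V)·d_A)·d_A = V + 10.0750·d_A = (15.4212,-5.0213)
T_B = V + ((C−V)·d_B)·d_B = V + 10.0750·d_B = (10.0286,-21.6331)
sweep = 180° − θ = 59.8337°

center=(-1.7096,-8.6415) T_A=(15.4212,-5.0213) T_B=(10.0286,-21.6331) sweep=59.8337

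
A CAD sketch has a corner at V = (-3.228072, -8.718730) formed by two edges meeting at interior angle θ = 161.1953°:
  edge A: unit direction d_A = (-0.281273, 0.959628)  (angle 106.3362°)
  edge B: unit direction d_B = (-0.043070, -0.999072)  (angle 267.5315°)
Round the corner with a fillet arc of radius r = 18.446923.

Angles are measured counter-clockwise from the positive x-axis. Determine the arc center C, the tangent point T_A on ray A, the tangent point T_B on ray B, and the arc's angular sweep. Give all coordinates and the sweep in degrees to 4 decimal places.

bisector direction at 186.9339° = (-0.992686,-0.120723)
center distance |VC| = r/sin(θ/2) = 18.446923/sin(80.5977°) = 18.698124
C = V + |VC|·bis = (-21.7894,-10.9760)
T_A = V + ((C−V)·d_A)·d_A = V + 3.0546·d_A = (-4.0873,-5.7874)
T_B = V + ((C−V)·d_B)·d_B = V + 3.0546·d_B = (-3.3596,-11.7705)
sweep = 180° − θ = 18.8047°

center=(-21.7894,-10.9760) T_A=(-4.0873,-5.7874) T_B=(-3.3596,-11.7705) sweep=18.8047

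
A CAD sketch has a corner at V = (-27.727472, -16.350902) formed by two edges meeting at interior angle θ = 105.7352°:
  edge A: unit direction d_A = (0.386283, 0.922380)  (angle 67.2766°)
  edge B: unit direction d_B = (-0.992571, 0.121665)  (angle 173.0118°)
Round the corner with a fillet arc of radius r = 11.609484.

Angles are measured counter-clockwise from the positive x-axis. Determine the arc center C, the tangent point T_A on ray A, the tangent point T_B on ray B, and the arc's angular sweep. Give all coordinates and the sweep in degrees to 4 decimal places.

bisector direction at 120.1442° = (-0.502178,0.864764)
center distance |VC| = r/sin(θ/2) = 11.609484/sin(52.8676°) = 14.562045
C = V + |VC|·bis = (-35.0402,-3.7582)
T_A = V + ((C−V)·d_A)·d_A = V + 8.7905·d_A = (-24.3319,-8.2427)
T_B = V + ((C−V)·d_B)·d_B = V + 8.7905·d_B = (-36.4527,-15.2814)
sweep = 180° − θ = 74.2648°

center=(-35.0402,-3.7582) T_A=(-24.3319,-8.2427) T_B=(-36.4527,-15.2814) sweep=74.2648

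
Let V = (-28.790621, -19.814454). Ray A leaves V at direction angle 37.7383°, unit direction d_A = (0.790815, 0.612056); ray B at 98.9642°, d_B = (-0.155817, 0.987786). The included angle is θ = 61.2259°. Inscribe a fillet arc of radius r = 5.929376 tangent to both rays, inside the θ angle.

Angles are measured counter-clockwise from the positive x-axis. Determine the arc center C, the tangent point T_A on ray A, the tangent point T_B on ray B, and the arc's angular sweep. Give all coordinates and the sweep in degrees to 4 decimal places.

center=(-24.4951,-8.9921) T_A=(-20.8660,-13.6811) T_B=(-30.3520,-9.9160) sweep=118.7741

bisector direction at 68.3513° = (0.368916,0.929463)
center distance |VC| = r/sin(θ/2) = 5.929376/sin(30.6130°) = 11.643671
C = V + |VC|·bis = (-24.4951,-8.9921)
T_A = V + ((C−V)·d_A)·d_A = V + 10.0209·d_A = (-20.8660,-13.6811)
T_B = V + ((C−V)·d_B)·d_B = V + 10.0209·d_B = (-30.3520,-9.9160)
sweep = 180° − θ = 118.7741°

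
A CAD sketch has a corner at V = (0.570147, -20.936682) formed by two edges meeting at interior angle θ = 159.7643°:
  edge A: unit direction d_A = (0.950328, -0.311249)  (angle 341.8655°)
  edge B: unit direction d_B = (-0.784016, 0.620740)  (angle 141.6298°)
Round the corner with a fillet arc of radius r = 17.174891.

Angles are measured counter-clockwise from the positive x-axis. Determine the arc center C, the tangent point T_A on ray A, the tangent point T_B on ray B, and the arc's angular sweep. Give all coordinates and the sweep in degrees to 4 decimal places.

bisector direction at 61.7477° = (0.473356,0.880871)
center distance |VC| = r/sin(θ/2) = 17.174891/sin(79.8821°) = 17.446206
C = V + |VC|·bis = (8.8284,-5.5688)
T_A = V + ((C−V)·d_A)·d_A = V + 3.0648·d_A = (3.4827,-21.8906)
T_B = V + ((C−V)·d_B)·d_B = V + 3.0648·d_B = (-1.8327,-19.0342)
sweep = 180° − θ = 20.2357°

center=(8.8284,-5.5688) T_A=(3.4827,-21.8906) T_B=(-1.8327,-19.0342) sweep=20.2357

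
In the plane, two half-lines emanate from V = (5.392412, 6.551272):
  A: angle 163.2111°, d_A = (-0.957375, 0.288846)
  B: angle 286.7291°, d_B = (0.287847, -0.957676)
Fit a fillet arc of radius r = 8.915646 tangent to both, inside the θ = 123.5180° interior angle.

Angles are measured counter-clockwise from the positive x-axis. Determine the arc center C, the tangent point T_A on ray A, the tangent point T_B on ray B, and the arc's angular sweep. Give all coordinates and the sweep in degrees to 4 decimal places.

bisector direction at 224.9701° = (-0.707476,-0.706738)
center distance |VC| = r/sin(θ/2) = 8.915646/sin(61.7590°) = 10.120317
C = V + |VC|·bis = (-1.7675,-0.6011)
T_A = V + ((C−V)·d_A)·d_A = V + 4.7887·d_A = (0.8078,7.9345)
T_B = V + ((C−V)·d_B)·d_B = V + 4.7887·d_B = (6.7708,1.9652)
sweep = 180° − θ = 56.4820°

center=(-1.7675,-0.6011) T_A=(0.8078,7.9345) T_B=(6.7708,1.9652) sweep=56.4820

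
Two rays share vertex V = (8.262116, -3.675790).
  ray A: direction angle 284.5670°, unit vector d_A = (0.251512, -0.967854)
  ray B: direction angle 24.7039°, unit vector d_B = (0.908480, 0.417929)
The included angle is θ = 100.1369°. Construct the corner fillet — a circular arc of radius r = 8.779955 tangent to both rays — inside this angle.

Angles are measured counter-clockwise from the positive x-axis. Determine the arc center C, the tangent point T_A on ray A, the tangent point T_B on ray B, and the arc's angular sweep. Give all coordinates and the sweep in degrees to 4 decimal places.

center=(18.6083,-8.5807) T_A=(10.1106,-10.7889) T_B=(14.9389,-0.6043) sweep=79.8631

bisector direction at 334.6355° = (0.903601,-0.428376)
center distance |VC| = r/sin(θ/2) = 8.779955/sin(50.0684°) = 11.449947
C = V + |VC|·bis = (18.6083,-8.5807)
T_A = V + ((C−V)·d_A)·d_A = V + 7.3494·d_A = (10.1106,-10.7889)
T_B = V + ((C−V)·d_B)·d_B = V + 7.3494·d_B = (14.9389,-0.6043)
sweep = 180° − θ = 79.8631°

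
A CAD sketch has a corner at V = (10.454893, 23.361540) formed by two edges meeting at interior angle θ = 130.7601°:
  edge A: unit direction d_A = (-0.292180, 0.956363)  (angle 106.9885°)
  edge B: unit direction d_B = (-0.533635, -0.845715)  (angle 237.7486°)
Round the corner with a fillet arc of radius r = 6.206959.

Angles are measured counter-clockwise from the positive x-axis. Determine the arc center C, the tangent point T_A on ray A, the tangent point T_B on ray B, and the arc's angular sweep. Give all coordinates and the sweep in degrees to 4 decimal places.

bisector direction at 172.3685° = (-0.991143,0.132800)
center distance |VC| = r/sin(θ/2) = 6.206959/sin(65.3800°) = 6.827653
C = V + |VC|·bis = (3.6877,24.2683)
T_A = V + ((C−V)·d_A)·d_A = V + 2.8444·d_A = (9.6238,26.0818)
T_B = V + ((C−V)·d_B)·d_B = V + 2.8444·d_B = (8.9370,20.9560)
sweep = 180° − θ = 49.2399°

center=(3.6877,24.2683) T_A=(9.6238,26.0818) T_B=(8.9370,20.9560) sweep=49.2399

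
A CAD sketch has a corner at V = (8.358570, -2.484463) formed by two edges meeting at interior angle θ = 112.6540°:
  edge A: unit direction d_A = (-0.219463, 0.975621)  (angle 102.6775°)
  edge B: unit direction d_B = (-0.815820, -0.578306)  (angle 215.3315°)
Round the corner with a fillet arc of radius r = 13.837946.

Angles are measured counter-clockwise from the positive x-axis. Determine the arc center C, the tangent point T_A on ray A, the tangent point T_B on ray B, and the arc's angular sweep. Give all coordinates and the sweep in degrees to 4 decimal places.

bisector direction at 159.0045° = (-0.933609,0.358295)
center distance |VC| = r/sin(θ/2) = 13.837946/sin(56.3270°) = 16.627840
C = V + |VC|·bis = (-7.1653,3.4732)
T_A = V + ((C−V)·d_A)·d_A = V + 9.2193·d_A = (6.3353,6.5101)
T_B = V + ((C−V)·d_B)·d_B = V + 9.2193·d_B = (0.8372,-7.8161)
sweep = 180° − θ = 67.3460°

center=(-7.1653,3.4732) T_A=(6.3353,6.5101) T_B=(0.8372,-7.8161) sweep=67.3460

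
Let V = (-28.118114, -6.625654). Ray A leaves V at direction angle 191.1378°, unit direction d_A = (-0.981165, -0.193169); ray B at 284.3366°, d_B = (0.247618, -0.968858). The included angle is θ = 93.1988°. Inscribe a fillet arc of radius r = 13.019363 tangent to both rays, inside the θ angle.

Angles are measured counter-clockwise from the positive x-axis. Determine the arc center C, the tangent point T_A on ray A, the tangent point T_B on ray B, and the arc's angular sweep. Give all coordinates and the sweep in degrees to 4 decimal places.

center=(-37.6833,-21.7781) T_A=(-40.1983,-9.0040) T_B=(-25.0694,-18.5543) sweep=86.8012

bisector direction at 237.7372° = (-0.533803,-0.845609)
center distance |VC| = r/sin(θ/2) = 13.019363/sin(46.5994°) = 17.919001
C = V + |VC|·bis = (-37.6833,-21.7781)
T_A = V + ((C−V)·d_A)·d_A = V + 12.3121·d_A = (-40.1983,-9.0040)
T_B = V + ((C−V)·d_B)·d_B = V + 12.3121·d_B = (-25.0694,-18.5543)
sweep = 180° − θ = 86.8012°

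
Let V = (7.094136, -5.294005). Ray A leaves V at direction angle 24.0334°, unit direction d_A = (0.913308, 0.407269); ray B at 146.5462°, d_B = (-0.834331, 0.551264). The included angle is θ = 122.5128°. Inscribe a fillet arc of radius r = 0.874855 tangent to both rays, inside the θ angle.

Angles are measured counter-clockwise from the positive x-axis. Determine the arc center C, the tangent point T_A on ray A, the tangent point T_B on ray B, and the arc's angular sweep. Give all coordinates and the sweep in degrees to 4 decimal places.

bisector direction at 85.2898° = (0.082116,0.996623)
center distance |VC| = r/sin(θ/2) = 0.874855/sin(61.2564°) = 0.997804
C = V + |VC|·bis = (7.1761,-4.2996)
T_A = V + ((C−V)·d_A)·d_A = V + 0.4798·d_A = (7.5324,-5.0986)
T_B = V + ((C−V)·d_B)·d_B = V + 0.4798·d_B = (6.6938,-5.0295)
sweep = 180° − θ = 57.4872°

center=(7.1761,-4.2996) T_A=(7.5324,-5.0986) T_B=(6.6938,-5.0295) sweep=57.4872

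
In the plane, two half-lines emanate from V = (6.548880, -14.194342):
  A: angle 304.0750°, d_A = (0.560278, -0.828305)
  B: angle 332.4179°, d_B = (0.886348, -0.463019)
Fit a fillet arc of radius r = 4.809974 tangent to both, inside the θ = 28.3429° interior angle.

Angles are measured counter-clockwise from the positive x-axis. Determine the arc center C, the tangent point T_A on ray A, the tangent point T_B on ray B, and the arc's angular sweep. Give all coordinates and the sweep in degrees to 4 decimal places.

center=(21.2056,-27.2776) T_A=(17.2215,-29.9725) T_B=(23.4327,-23.0143) sweep=151.6571

bisector direction at 318.2464° = (0.746016,-0.665928)
center distance |VC| = r/sin(θ/2) = 4.809974/sin(14.1715°) = 19.646637
C = V + |VC|·bis = (21.2056,-27.2776)
T_A = V + ((C−V)·d_A)·d_A = V + 19.0487·d_A = (17.2215,-29.9725)
T_B = V + ((C−V)·d_B)·d_B = V + 19.0487·d_B = (23.4327,-23.0143)
sweep = 180° − θ = 151.6571°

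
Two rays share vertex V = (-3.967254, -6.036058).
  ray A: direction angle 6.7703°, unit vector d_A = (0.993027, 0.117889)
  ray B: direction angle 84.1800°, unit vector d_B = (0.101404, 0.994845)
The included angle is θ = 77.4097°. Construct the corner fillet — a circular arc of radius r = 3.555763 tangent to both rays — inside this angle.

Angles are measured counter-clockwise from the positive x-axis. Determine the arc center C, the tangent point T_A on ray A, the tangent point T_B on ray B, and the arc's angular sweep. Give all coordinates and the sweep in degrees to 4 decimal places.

bisector direction at 45.4752° = (0.701219,0.712946)
center distance |VC| = r/sin(θ/2) = 3.555763/sin(38.7049°) = 5.686412
C = V + |VC|·bis = (0.0202,-1.9820)
T_A = V + ((C−V)·d_A)·d_A = V + 4.4375·d_A = (0.4393,-5.5129)
T_B = V + ((C−V)·d_B)·d_B = V + 4.4375·d_B = (-3.5173,-1.6214)
sweep = 180° − θ = 102.5903°

center=(0.0202,-1.9820) T_A=(0.4393,-5.5129) T_B=(-3.5173,-1.6214) sweep=102.5903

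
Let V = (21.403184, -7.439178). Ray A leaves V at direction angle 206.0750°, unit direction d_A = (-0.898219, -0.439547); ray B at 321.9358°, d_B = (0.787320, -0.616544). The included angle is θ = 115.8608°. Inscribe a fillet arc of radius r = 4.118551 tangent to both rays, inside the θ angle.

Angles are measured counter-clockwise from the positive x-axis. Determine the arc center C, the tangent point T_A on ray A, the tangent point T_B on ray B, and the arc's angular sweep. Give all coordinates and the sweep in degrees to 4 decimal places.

bisector direction at 264.0054° = (-0.104435,-0.994532)
center distance |VC| = r/sin(θ/2) = 4.118551/sin(57.9304°) = 4.860199
C = V + |VC|·bis = (20.8956,-12.2728)
T_A = V + ((C−V)·d_A)·d_A = V + 2.5805·d_A = (19.0853,-8.5734)
T_B = V + ((C−V)·d_B)·d_B = V + 2.5805·d_B = (23.4349,-9.0302)
sweep = 180° − θ = 64.1392°

center=(20.8956,-12.2728) T_A=(19.0853,-8.5734) T_B=(23.4349,-9.0302) sweep=64.1392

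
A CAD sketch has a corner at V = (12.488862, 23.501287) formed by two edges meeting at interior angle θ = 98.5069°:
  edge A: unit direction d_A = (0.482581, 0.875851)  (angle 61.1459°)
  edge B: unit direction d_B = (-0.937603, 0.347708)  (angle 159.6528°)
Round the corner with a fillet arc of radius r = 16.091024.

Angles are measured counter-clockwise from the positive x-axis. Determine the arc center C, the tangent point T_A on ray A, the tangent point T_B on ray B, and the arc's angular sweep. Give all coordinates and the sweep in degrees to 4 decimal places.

bisector direction at 110.3993° = (-0.348561,0.937286)
center distance |VC| = r/sin(θ/2) = 16.091024/sin(49.2535°) = 21.239352
C = V + |VC|·bis = (5.0856,43.4086)
T_A = V + ((C−V)·d_A)·d_A = V + 13.8632·d_A = (19.1790,35.6434)
T_B = V + ((C−V)·d_B)·d_B = V + 13.8632·d_B = (-0.5093,28.3216)
sweep = 180° − θ = 81.4931°

center=(5.0856,43.4086) T_A=(19.1790,35.6434) T_B=(-0.5093,28.3216) sweep=81.4931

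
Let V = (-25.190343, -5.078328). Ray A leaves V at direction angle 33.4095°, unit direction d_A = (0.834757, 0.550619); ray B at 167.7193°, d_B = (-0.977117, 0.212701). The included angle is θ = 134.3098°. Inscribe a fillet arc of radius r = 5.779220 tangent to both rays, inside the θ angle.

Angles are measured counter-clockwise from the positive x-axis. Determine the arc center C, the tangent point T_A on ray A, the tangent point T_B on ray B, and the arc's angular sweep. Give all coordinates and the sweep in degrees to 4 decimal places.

center=(-26.3401,1.0865) T_A=(-23.1579,-3.7377) T_B=(-27.5693,-4.5605) sweep=45.6902

bisector direction at 100.5644° = (-0.183341,0.983049)
center distance |VC| = r/sin(θ/2) = 5.779220/sin(67.1549°) = 6.271142
C = V + |VC|·bis = (-26.3401,1.0865)
T_A = V + ((C−V)·d_A)·d_A = V + 2.4347·d_A = (-23.1579,-3.7377)
T_B = V + ((C−V)·d_B)·d_B = V + 2.4347·d_B = (-27.5693,-4.5605)
sweep = 180° − θ = 45.6902°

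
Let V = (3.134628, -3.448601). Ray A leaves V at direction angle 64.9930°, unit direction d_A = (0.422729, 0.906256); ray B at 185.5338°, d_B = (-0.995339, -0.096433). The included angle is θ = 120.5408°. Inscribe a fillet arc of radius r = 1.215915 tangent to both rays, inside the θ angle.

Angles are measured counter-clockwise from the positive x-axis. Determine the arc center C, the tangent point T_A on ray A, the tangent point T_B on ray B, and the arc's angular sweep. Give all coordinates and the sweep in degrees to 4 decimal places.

center=(2.3262,-2.3053) T_A=(3.4282,-2.8193) T_B=(2.4435,-3.5156) sweep=59.4592

bisector direction at 125.2634° = (-0.577336,0.816507)
center distance |VC| = r/sin(θ/2) = 1.215915/sin(60.2704°) = 1.400218
C = V + |VC|·bis = (2.3262,-2.3053)
T_A = V + ((C−V)·d_A)·d_A = V + 0.6944·d_A = (3.4282,-2.8193)
T_B = V + ((C−V)·d_B)·d_B = V + 0.6944·d_B = (2.4435,-3.5156)
sweep = 180° − θ = 59.4592°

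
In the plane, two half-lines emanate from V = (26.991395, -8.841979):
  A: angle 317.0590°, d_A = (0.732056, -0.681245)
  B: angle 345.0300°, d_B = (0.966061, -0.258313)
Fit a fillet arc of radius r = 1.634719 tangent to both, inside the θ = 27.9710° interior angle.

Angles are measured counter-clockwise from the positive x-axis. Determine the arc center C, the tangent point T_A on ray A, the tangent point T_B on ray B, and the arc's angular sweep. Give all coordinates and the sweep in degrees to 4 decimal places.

center=(32.9099,-12.1167) T_A=(31.7963,-13.3134) T_B=(33.3322,-10.5374) sweep=152.0290

bisector direction at 331.0445° = (0.874996,-0.484130)
center distance |VC| = r/sin(θ/2) = 1.634719/sin(13.9855°) = 6.764084
C = V + |VC|·bis = (32.9099,-12.1167)
T_A = V + ((C−V)·d_A)·d_A = V + 6.5636·d_A = (31.7963,-13.3134)
T_B = V + ((C−V)·d_B)·d_B = V + 6.5636·d_B = (33.3322,-10.5374)
sweep = 180° − θ = 152.0290°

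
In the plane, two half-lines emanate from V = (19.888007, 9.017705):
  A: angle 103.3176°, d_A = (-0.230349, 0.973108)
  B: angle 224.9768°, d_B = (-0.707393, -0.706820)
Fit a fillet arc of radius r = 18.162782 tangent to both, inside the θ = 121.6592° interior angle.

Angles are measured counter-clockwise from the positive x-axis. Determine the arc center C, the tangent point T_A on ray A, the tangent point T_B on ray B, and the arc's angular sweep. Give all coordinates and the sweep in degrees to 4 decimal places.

center=(-0.1217,14.6998) T_A=(17.5526,18.8836) T_B=(12.7161,1.8516) sweep=58.3408

bisector direction at 164.1472° = (-0.961967,0.273167)
center distance |VC| = r/sin(θ/2) = 18.162782/sin(60.8296°) = 20.800874
C = V + |VC|·bis = (-0.1217,14.6998)
T_A = V + ((C−V)·d_A)·d_A = V + 10.1385·d_A = (17.5526,18.8836)
T_B = V + ((C−V)·d_B)·d_B = V + 10.1385·d_B = (12.7161,1.8516)
sweep = 180° − θ = 58.3408°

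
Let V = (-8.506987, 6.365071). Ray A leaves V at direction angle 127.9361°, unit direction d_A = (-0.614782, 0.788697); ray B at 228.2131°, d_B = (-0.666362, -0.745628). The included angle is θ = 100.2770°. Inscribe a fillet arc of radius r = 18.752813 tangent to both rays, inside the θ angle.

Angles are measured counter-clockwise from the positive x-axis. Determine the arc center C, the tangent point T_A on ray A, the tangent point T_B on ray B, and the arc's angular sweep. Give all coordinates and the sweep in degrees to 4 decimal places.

center=(-32.9238,7.1859) T_A=(-18.1335,18.7148) T_B=(-18.9411,-5.3103) sweep=79.7230

bisector direction at 178.0746° = (-0.999435,0.033598)
center distance |VC| = r/sin(θ/2) = 18.752813/sin(50.1385°) = 24.430577
C = V + |VC|·bis = (-32.9238,7.1859)
T_A = V + ((C−V)·d_A)·d_A = V + 15.6584·d_A = (-18.1335,18.7148)
T_B = V + ((C−V)·d_B)·d_B = V + 15.6584·d_B = (-18.9411,-5.3103)
sweep = 180° − θ = 79.7230°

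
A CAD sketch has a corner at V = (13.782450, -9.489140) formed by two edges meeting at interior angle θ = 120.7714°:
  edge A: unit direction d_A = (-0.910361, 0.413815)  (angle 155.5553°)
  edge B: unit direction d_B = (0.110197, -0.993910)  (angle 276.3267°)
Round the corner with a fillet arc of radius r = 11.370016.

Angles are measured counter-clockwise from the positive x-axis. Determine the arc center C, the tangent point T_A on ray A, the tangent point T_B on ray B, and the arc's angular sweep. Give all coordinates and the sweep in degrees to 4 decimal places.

center=(3.1939,-17.1655) T_A=(7.8989,-6.8147) T_B=(14.4946,-15.9126) sweep=59.2286

bisector direction at 215.9410° = (-0.809622,-0.586952)
center distance |VC| = r/sin(θ/2) = 11.370016/sin(60.3857°) = 13.078430
C = V + |VC|·bis = (3.1939,-17.1655)
T_A = V + ((C−V)·d_A)·d_A = V + 6.4628·d_A = (7.8989,-6.8147)
T_B = V + ((C−V)·d_B)·d_B = V + 6.4628·d_B = (14.4946,-15.9126)
sweep = 180° − θ = 59.2286°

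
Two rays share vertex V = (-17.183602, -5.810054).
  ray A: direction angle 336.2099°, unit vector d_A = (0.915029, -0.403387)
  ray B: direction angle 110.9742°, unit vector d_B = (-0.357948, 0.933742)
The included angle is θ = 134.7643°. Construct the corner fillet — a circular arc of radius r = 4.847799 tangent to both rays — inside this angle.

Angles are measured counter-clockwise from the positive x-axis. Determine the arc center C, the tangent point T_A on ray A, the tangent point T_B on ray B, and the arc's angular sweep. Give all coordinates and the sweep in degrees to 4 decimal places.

center=(-13.3800,-2.1889) T_A=(-15.3355,-6.6248) T_B=(-17.9066,-3.9242) sweep=45.2357

bisector direction at 43.5920° = (0.724268,0.689519)
center distance |VC| = r/sin(θ/2) = 4.847799/sin(67.3821°) = 5.251705
C = V + |VC|·bis = (-13.3800,-2.1889)
T_A = V + ((C−V)·d_A)·d_A = V + 2.0197·d_A = (-15.3355,-6.6248)
T_B = V + ((C−V)·d_B)·d_B = V + 2.0197·d_B = (-17.9066,-3.9242)
sweep = 180° − θ = 45.2357°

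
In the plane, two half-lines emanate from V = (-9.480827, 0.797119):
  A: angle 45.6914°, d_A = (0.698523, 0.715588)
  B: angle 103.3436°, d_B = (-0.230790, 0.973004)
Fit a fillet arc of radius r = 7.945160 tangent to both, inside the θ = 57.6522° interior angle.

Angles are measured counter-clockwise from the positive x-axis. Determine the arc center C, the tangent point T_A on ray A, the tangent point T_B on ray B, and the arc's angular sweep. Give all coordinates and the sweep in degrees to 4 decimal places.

center=(-5.0820,16.6777) T_A=(0.6035,11.1278) T_B=(-12.8127,14.8440) sweep=122.3478

bisector direction at 74.5175° = (0.266944,0.963712)
center distance |VC| = r/sin(θ/2) = 7.945160/sin(28.8261°) = 16.478510
C = V + |VC|·bis = (-5.0820,16.6777)
T_A = V + ((C−V)·d_A)·d_A = V + 14.4366·d_A = (0.6035,11.1278)
T_B = V + ((C−V)·d_B)·d_B = V + 14.4366·d_B = (-12.8127,14.8440)
sweep = 180° − θ = 122.3478°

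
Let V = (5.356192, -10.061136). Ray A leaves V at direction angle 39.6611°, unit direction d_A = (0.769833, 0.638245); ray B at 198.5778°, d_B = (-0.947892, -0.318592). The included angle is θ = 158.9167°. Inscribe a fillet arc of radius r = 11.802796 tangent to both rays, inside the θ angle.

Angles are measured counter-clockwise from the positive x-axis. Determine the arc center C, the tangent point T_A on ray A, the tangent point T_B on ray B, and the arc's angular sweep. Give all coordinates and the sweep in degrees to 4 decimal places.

center=(-0.4860,0.4269) T_A=(7.0470,-8.6593) T_B=(3.2742,-10.7609) sweep=21.0833

bisector direction at 119.1194° = (-0.486632,0.873607)
center distance |VC| = r/sin(θ/2) = 11.802796/sin(79.4583°) = 12.005421
C = V + |VC|·bis = (-0.4860,0.4269)
T_A = V + ((C−V)·d_A)·d_A = V + 2.1964·d_A = (7.0470,-8.6593)
T_B = V + ((C−V)·d_B)·d_B = V + 2.1964·d_B = (3.2742,-10.7609)
sweep = 180° − θ = 21.0833°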